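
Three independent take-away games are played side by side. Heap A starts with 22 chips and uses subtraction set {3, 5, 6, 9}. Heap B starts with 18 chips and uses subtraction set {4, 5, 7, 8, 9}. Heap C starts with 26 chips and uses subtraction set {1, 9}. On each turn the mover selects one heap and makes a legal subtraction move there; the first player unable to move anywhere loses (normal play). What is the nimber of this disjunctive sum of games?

2

Heap A, S = {3, 5, 6, 9}:
G(0) = 0
G(1) = mex{} = 0
G(2) = mex{} = 0
G(3) = mex{0} = 1
G(4) = mex{0} = 1
G(5) = mex{0,0} = 1
G(6) = mex{1,0,0} = 2
G(7) = mex{1,0,0} = 2
G(8) = mex{1,1,0} = 2
G(9) = mex{2,1,1,0} = 3
G(10) = mex{2,1,1,0} = 3
G(11) = mex{2,2,1,0} = 3
G(12) = mex{3,2,2,1} = 0
G(13) = mex{3,2,2,1} = 0
G(14) = mex{3,3,2,1} = 0
G(15) = mex{0,3,3,2} = 1
G(16) = mex{0,3,3,2} = 1
G(17) = mex{0,0,3,2} = 1
G(18) = mex{1,0,0,3} = 2
G(19) = mex{1,0,0,3} = 2
G(20) = mex{1,1,0,3} = 2
G(21) = mex{2,1,1,0} = 3
G(22) = mex{2,1,1,0} = 3
G_A(22) = 3.
Heap B, S = {4, 5, 7, 8, 9}:
G(0) = 0
G(1) = mex{} = 0
G(2) = mex{} = 0
G(3) = mex{} = 0
G(4) = mex{0} = 1
G(5) = mex{0,0} = 1
G(6) = mex{0,0} = 1
G(7) = mex{0,0,0} = 1
G(8) = mex{1,0,0,0} = 2
G(9) = mex{1,1,0,0,0} = 2
G(10) = mex{1,1,0,0,0} = 2
G(11) = mex{1,1,1,0,0} = 2
G(12) = mex{2,1,1,1,0} = 3
G(13) = mex{2,2,1,1,1} = 0
G(14) = mex{2,2,1,1,1} = 0
G(15) = mex{2,2,2,1,1} = 0
G(16) = mex{3,2,2,2,1} = 0
G(17) = mex{0,3,2,2,2} = 1
G(18) = mex{0,0,2,2,2} = 1
G_B(18) = 1.
Heap C, S = {1, 9}:
G(0) = 0
G(1) = mex{0} = 1
G(2) = mex{1} = 0
G(3) = mex{0} = 1
G(4) = mex{1} = 0
G(5) = mex{0} = 1
G(6) = mex{1} = 0
G(7) = mex{0} = 1
G(8) = mex{1} = 0
G(9) = mex{0,0} = 1
G(10) = mex{1,1} = 0
G(11) = mex{0,0} = 1
G(12) = mex{1,1} = 0
G(13) = mex{0,0} = 1
G(14) = mex{1,1} = 0
G(15) = mex{0,0} = 1
G(16) = mex{1,1} = 0
G(17) = mex{0,0} = 1
G(18) = mex{1,1} = 0
G(19) = mex{0,0} = 1
G(20) = mex{1,1} = 0
G(21) = mex{0,0} = 1
G(22) = mex{1,1} = 0
G(23) = mex{0,0} = 1
G(24) = mex{1,1} = 0
G(25) = mex{0,0} = 1
G(26) = mex{1,1} = 0
G_C(26) = 0.
Combined Grundy value = 3 ⊕ 1 ⊕ 0 = 2.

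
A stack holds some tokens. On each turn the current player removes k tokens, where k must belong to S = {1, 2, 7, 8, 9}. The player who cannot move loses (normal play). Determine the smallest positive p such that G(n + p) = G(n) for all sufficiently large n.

16

n :  0  1  2  3  4  5  6  7  8  9 10 11 12 13 14 15 16 17 18 19 20 21 22 23 24 25 26 27 28 29 30 31 32 33
G :  0  1  2  0  1  2  0  1  2  3  4  5  3  4  5  3  0  1  2  0  1  2  0  1  2  3  4  5  3  4  5  3  0  1
G(n+16) = G(n) holds for n = 0,…,8 (a full window of length max(S) = 9), so the sequence is purely periodic with period 16.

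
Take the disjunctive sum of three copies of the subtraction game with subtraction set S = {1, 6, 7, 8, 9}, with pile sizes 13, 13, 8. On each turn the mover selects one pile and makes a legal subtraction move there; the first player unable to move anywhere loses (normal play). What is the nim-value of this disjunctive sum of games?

2

All piles use S = {1, 6, 7, 8, 9}:
n :  0  1  2  3  4  5  6  7  8  9 10 11 12 13
G :  0  1  0  1  0  1  2  3  2  3  2  3  4  5
Pile A: G(13) = 5.
Pile B: G(13) = 5.
Pile C: G(8) = 2.
Combined Grundy value = 5 ⊕ 5 ⊕ 2 = 2.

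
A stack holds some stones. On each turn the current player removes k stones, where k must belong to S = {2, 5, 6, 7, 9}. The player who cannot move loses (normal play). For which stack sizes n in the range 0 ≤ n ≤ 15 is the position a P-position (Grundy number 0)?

G(0) = 0
G(1) = mex{} = 0
G(2) = mex{0} = 1
G(3) = mex{0} = 1
G(4) = mex{1} = 0
G(5) = mex{1,0} = 2
G(6) = mex{0,0,0} = 1
G(7) = mex{2,1,0,0} = 3
G(8) = mex{1,1,1,0} = 2
G(9) = mex{3,0,1,1,0} = 2
G(10) = mex{2,2,0,1,0} = 3
G(11) = mex{2,1,2,0,1} = 3
G(12) = mex{3,3,1,2,1} = 0
G(13) = mex{3,2,3,1,0} = 4
G(14) = mex{0,2,2,3,2} = 1
G(15) = mex{4,3,2,2,1} = 0
P-positions are exactly the n with G(n) = 0.

0, 1, 4, 12, 15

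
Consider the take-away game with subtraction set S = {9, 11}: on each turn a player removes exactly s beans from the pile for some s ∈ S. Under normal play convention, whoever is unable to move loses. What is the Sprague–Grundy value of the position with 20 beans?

G(0) = 0
G(1) = mex{} = 0
G(2) = mex{} = 0
G(3) = mex{} = 0
G(4) = mex{} = 0
G(5) = mex{} = 0
G(6) = mex{} = 0
G(7) = mex{} = 0
G(8) = mex{} = 0
G(9) = mex{0} = 1
G(10) = mex{0} = 1
G(11) = mex{0,0} = 1
G(12) = mex{0,0} = 1
G(13) = mex{0,0} = 1
G(14) = mex{0,0} = 1
G(15) = mex{0,0} = 1
G(16) = mex{0,0} = 1
G(17) = mex{0,0} = 1
G(18) = mex{1,0} = 2
G(19) = mex{1,0} = 2
G(20) = mex{1,1} = 0

0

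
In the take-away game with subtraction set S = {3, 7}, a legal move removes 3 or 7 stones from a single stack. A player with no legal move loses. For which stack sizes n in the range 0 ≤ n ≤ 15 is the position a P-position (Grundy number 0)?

n :  0  1  2  3  4  5  6  7  8  9 10 11 12 13 14 15
G :  0  0  0  1  1  1  0  2  2  1  0  0  0  1  1  1
P-positions are exactly the n with G(n) = 0.

0, 1, 2, 6, 10, 11, 12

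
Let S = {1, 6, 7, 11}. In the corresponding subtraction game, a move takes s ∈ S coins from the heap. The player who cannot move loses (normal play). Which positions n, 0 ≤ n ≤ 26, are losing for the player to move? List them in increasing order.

0, 2, 4, 12, 14, 16, 24, 26

n :  0  1  2  3  4  5  6  7  8  9 10 11 12 13 14 15 16 17 18 19 20 21 22 23 24 25 26
G :  0  1  0  1  0  1  2  3  2  3  2  3  0  1  0  1  0  1  2  3  2  3  2  3  0  1  0
P-positions are exactly the n with G(n) = 0.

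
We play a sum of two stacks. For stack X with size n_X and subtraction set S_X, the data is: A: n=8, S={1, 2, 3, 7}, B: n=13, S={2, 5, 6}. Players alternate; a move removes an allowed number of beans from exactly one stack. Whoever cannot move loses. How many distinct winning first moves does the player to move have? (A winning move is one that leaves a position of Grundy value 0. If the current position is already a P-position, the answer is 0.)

4

Stack A, S = {1, 2, 3, 7}:
n : 0 1 2 3 4 5 6 7 8
G : 0 1 2 3 0 1 2 3 0
G_A(8) = 0.
Stack B, S = {2, 5, 6}:
n :  0  1  2  3  4  5  6  7  8  9 10 11 12 13
G :  0  0  1  1  0  2  1  3  0  2  1  0  0  1
G_B(13) = 1.
Combined Grundy value = 0 ⊕ 1 = 1.
A winning move leaves total XOR = 0, i.e. changes one component's Grundy value g to g ⊕ X where X is the current total.
Stack A: need g' = 0⊕1 = 1. Options: 8−1→G=3, 8−2→G=2, 8−3→G=1, 8−7→G=1. Hits: 2.
Stack B: need g' = 1⊕1 = 0. Options: 13−2→G=0, 13−5→G=0, 13−6→G=3. Hits: 2.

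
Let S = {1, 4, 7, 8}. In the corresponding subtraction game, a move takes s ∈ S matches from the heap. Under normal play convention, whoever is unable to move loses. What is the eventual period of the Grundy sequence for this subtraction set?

G(0) = 0
G(1) = mex{0} = 1
G(2) = mex{1} = 0
G(3) = mex{0} = 1
G(4) = mex{1,0} = 2
G(5) = mex{2,1} = 0
G(6) = mex{0,0} = 1
G(7) = mex{1,1,0} = 2
G(8) = mex{2,2,1,0} = 3
G(9) = mex{3,0,0,1} = 2
G(10) = mex{2,1,1,0} = 3
G(11) = mex{3,2,2,1} = 0
G(12) = mex{0,3,0,2} = 1
G(13) = mex{1,2,1,0} = 3
G(14) = mex{3,3,2,1} = 0
G(15) = mex{0,0,3,2} = 1
G(16) = mex{1,1,2,3} = 0
G(17) = mex{0,3,3,2} = 1
G(18) = mex{1,0,0,3} = 2
G(19) = mex{2,1,1,0} = 3
G(20) = mex{3,0,3,1} = 2
G(21) = mex{2,1,0,3} = 4
G(22) = mex{4,2,1,0} = 3
G(23) = mex{3,3,0,1} = 2
G(24) = mex{2,2,1,0} = 3
G(25) = mex{3,4,2,1} = 0
G(26) = mex{0,3,3,2} = 1
G(27) = mex{1,2,2,3} = 0
G(28) = mex{0,3,4,2} = 1
G(29) = mex{1,0,3,4} = 2
G(30) = mex{2,1,2,3} = 0
G(31) = mex{0,0,3,2} = 1
G(32) = mex{1,1,0,3} = 2
G(33) = mex{2,2,1,0} = 3
G(34) = mex{3,0,0,1} = 2
G(35) = mex{2,1,1,0} = 3
G(36) = mex{3,2,2,1} = 0
G(37) = mex{0,3,0,2} = 1
G(38) = mex{1,2,1,0} = 3
G(39) = mex{3,3,2,1} = 0
G(40) = mex{0,0,3,2} = 1
G(41) = mex{1,1,2,3} = 0
G(42) = mex{0,3,3,2} = 1
G(43) = mex{1,0,0,3} = 2
G(44) = mex{2,1,1,0} = 3
G(45) = mex{3,0,3,1} = 2
G(46) = mex{2,1,0,3} = 4
G(47) = mex{4,2,1,0} = 3
G(48) = mex{3,3,0,1} = 2
G(49) = mex{2,2,1,0} = 3
G(50) = mex{3,4,2,1} = 0
G(51) = mex{0,3,3,2} = 1
G(n+25) = G(n) holds for n = 0,…,7 (a full window of length max(S) = 8), so the sequence is purely periodic with period 25.

25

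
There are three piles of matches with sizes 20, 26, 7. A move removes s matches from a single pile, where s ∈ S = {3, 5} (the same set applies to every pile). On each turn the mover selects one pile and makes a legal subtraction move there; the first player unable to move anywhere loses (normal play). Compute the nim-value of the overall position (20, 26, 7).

All piles use S = {3, 5}:
G(0) = 0
G(1) = mex{} = 0
G(2) = mex{} = 0
G(3) = mex{0} = 1
G(4) = mex{0} = 1
G(5) = mex{0,0} = 1
G(6) = mex{1,0} = 2
G(7) = mex{1,0} = 2
G(8) = mex{1,1} = 0
G(9) = mex{2,1} = 0
G(10) = mex{2,1} = 0
G(11) = mex{0,2} = 1
G(12) = mex{0,2} = 1
G(13) = mex{0,0} = 1
G(14) = mex{1,0} = 2
G(15) = mex{1,0} = 2
G(16) = mex{1,1} = 0
G(17) = mex{2,1} = 0
G(18) = mex{2,1} = 0
G(19) = mex{0,2} = 1
G(20) = mex{0,2} = 1
G(21) = mex{0,0} = 1
G(22) = mex{1,0} = 2
G(23) = mex{1,0} = 2
G(24) = mex{1,1} = 0
G(25) = mex{2,1} = 0
G(26) = mex{2,1} = 0
Pile A: G(20) = 1.
Pile B: G(26) = 0.
Pile C: G(7) = 2.
Combined Grundy value = 1 ⊕ 0 ⊕ 2 = 3.

3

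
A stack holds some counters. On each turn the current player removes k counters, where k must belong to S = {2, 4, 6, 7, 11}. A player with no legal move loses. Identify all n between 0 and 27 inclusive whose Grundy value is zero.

n :  0  1  2  3  4  5  6  7  8  9 10 11 12 13 14 15 16 17 18 19 20 21 22 23 24 25 26 27
G :  0  0  1  1  2  2  3  3  4  0  0  1  1  2  2  3  3  4  0  0  1  1  2  2  3  3  4  0
P-positions are exactly the n with G(n) = 0.

0, 1, 9, 10, 18, 19, 27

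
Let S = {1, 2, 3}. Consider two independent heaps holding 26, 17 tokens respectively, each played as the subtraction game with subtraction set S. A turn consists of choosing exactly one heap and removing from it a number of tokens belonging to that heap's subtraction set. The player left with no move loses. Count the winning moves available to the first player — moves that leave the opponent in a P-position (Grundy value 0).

2

All heaps use S = {1, 2, 3}:
n :  0  1  2  3  4  5  6  7  8  9 10 11 12 13 14 15 16 17 18 19 20 21 22 23 24 25 26
G :  0  1  2  3  0  1  2  3  0  1  2  3  0  1  2  3  0  1  2  3  0  1  2  3  0  1  2
Heap A: G(26) = 2.
Heap B: G(17) = 1.
Combined Grundy value = 2 ⊕ 1 = 3.
A winning move leaves total XOR = 0, i.e. changes one component's Grundy value g to g ⊕ X where X is the current total.
Heap A: need g' = 2⊕3 = 1. Options: 26−1→G=1, 26−2→G=0, 26−3→G=3. Hits: 1.
Heap B: need g' = 1⊕3 = 2. Options: 17−1→G=0, 17−2→G=3, 17−3→G=2. Hits: 1.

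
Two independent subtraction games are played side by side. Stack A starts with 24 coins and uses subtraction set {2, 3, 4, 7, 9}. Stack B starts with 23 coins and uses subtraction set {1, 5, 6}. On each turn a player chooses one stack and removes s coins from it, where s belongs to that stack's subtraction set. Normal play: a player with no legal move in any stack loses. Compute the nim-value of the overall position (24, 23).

0

Stack A, S = {2, 3, 4, 7, 9}:
G(0) = 0
G(1) = mex{} = 0
G(2) = mex{0} = 1
G(3) = mex{0,0} = 1
G(4) = mex{1,0,0} = 2
G(5) = mex{1,1,0} = 2
G(6) = mex{2,1,1} = 0
G(7) = mex{2,2,1,0} = 3
G(8) = mex{0,2,2,0} = 1
G(9) = mex{3,0,2,1,0} = 4
G(10) = mex{1,3,0,1,0} = 2
G(11) = mex{4,1,3,2,1} = 0
G(12) = mex{2,4,1,2,1} = 0
G(13) = mex{0,2,4,0,2} = 1
G(14) = mex{0,0,2,3,2} = 1
G(15) = mex{1,0,0,1,0} = 2
G(16) = mex{1,1,0,4,3} = 2
G(17) = mex{2,1,1,2,1} = 0
G(18) = mex{2,2,1,0,4} = 3
G(19) = mex{0,2,2,0,2} = 1
G(20) = mex{3,0,2,1,0} = 4
G(21) = mex{1,3,0,1,0} = 2
G(22) = mex{4,1,3,2,1} = 0
G(23) = mex{2,4,1,2,1} = 0
G(24) = mex{0,2,4,0,2} = 1
G_A(24) = 1.
Stack B, S = {1, 5, 6}:
G(0) = 0
G(1) = mex{0} = 1
G(2) = mex{1} = 0
G(3) = mex{0} = 1
G(4) = mex{1} = 0
G(5) = mex{0,0} = 1
G(6) = mex{1,1,0} = 2
G(7) = mex{2,0,1} = 3
G(8) = mex{3,1,0} = 2
G(9) = mex{2,0,1} = 3
G(10) = mex{3,1,0} = 2
G(11) = mex{2,2,1} = 0
G(12) = mex{0,3,2} = 1
G(13) = mex{1,2,3} = 0
G(14) = mex{0,3,2} = 1
G(15) = mex{1,2,3} = 0
G(16) = mex{0,0,2} = 1
G(17) = mex{1,1,0} = 2
G(18) = mex{2,0,1} = 3
G(19) = mex{3,1,0} = 2
G(20) = mex{2,0,1} = 3
G(21) = mex{3,1,0} = 2
G(22) = mex{2,2,1} = 0
G(23) = mex{0,3,2} = 1
G_B(23) = 1.
Combined Grundy value = 1 ⊕ 1 = 0.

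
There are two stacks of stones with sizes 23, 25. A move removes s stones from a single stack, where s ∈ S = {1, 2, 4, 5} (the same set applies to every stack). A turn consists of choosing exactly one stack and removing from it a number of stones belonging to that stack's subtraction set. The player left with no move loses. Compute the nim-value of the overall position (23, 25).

3

All stacks use S = {1, 2, 4, 5}:
G(0) = 0
G(1) = mex{0} = 1
G(2) = mex{1,0} = 2
G(3) = mex{2,1} = 0
G(4) = mex{0,2,0} = 1
G(5) = mex{1,0,1,0} = 2
G(6) = mex{2,1,2,1} = 0
G(7) = mex{0,2,0,2} = 1
G(8) = mex{1,0,1,0} = 2
G(9) = mex{2,1,2,1} = 0
G(10) = mex{0,2,0,2} = 1
G(11) = mex{1,0,1,0} = 2
G(12) = mex{2,1,2,1} = 0
G(13) = mex{0,2,0,2} = 1
G(14) = mex{1,0,1,0} = 2
G(15) = mex{2,1,2,1} = 0
G(16) = mex{0,2,0,2} = 1
G(17) = mex{1,0,1,0} = 2
G(18) = mex{2,1,2,1} = 0
G(19) = mex{0,2,0,2} = 1
G(20) = mex{1,0,1,0} = 2
G(21) = mex{2,1,2,1} = 0
G(22) = mex{0,2,0,2} = 1
G(23) = mex{1,0,1,0} = 2
G(24) = mex{2,1,2,1} = 0
G(25) = mex{0,2,0,2} = 1
Stack A: G(23) = 2.
Stack B: G(25) = 1.
Combined Grundy value = 2 ⊕ 1 = 3.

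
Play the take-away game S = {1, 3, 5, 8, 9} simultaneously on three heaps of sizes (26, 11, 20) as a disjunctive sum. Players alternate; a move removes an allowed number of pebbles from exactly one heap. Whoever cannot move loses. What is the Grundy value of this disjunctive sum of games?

All heaps use S = {1, 3, 5, 8, 9}:
n :  0  1  2  3  4  5  6  7  8  9 10 11 12 13 14 15 16 17 18 19 20 21 22 23 24 25 26
G :  0  1  0  1  0  1  0  1  2  3  2  3  2  3  2  3  0  1  0  1  0  1  0  1  2  3  2
Heap A: G(26) = 2.
Heap B: G(11) = 3.
Heap C: G(20) = 0.
Combined Grundy value = 2 ⊕ 3 ⊕ 0 = 1.

1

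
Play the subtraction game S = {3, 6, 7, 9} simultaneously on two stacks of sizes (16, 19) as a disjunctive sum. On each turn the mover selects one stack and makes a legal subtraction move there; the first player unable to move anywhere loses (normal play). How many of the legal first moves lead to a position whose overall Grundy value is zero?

All stacks use S = {3, 6, 7, 9}:
G(0) = 0
G(1) = mex{} = 0
G(2) = mex{} = 0
G(3) = mex{0} = 1
G(4) = mex{0} = 1
G(5) = mex{0} = 1
G(6) = mex{1,0} = 2
G(7) = mex{1,0,0} = 2
G(8) = mex{1,0,0} = 2
G(9) = mex{2,1,0,0} = 3
G(10) = mex{2,1,1,0} = 3
G(11) = mex{2,1,1,0} = 3
G(12) = mex{3,2,1,1} = 0
G(13) = mex{3,2,2,1} = 0
G(14) = mex{3,2,2,1} = 0
G(15) = mex{0,3,2,2} = 1
G(16) = mex{0,3,3,2} = 1
G(17) = mex{0,3,3,2} = 1
G(18) = mex{1,0,3,3} = 2
G(19) = mex{1,0,0,3} = 2
Stack A: G(16) = 1.
Stack B: G(19) = 2.
Combined Grundy value = 1 ⊕ 2 = 3.
A winning move leaves total XOR = 0, i.e. changes one component's Grundy value g to g ⊕ X where X is the current total.
Stack A: need g' = 1⊕3 = 2. Options: 16−3→G=0, 16−6→G=3, 16−7→G=3, 16−9→G=2. Hits: 1.
Stack B: need g' = 2⊕3 = 1. Options: 19−3→G=1, 19−6→G=0, 19−7→G=0, 19−9→G=3. Hits: 1.

2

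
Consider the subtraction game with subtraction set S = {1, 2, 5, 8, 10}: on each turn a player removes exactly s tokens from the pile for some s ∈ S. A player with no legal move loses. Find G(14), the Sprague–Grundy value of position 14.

G(0) = 0
G(1) = mex{0} = 1
G(2) = mex{1,0} = 2
G(3) = mex{2,1} = 0
G(4) = mex{0,2} = 1
G(5) = mex{1,0,0} = 2
G(6) = mex{2,1,1} = 0
G(7) = mex{0,2,2} = 1
G(8) = mex{1,0,0,0} = 2
G(9) = mex{2,1,1,1} = 0
G(10) = mex{0,2,2,2,0} = 1
G(11) = mex{1,0,0,0,1} = 2
G(12) = mex{2,1,1,1,2} = 0
G(13) = mex{0,2,2,2,0} = 1
G(14) = mex{1,0,0,0,1} = 2

2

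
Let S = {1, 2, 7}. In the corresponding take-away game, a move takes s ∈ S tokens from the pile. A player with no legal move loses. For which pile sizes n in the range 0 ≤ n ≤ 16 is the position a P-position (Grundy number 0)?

n :  0  1  2  3  4  5  6  7  8  9 10 11 12 13 14 15 16
G :  0  1  2  0  1  2  0  1  2  0  1  2  0  1  2  0  1
P-positions are exactly the n with G(n) = 0.

0, 3, 6, 9, 12, 15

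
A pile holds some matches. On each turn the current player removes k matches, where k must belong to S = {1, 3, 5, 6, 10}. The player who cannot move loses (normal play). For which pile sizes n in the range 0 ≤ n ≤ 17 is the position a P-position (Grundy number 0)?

G(0) = 0
G(1) = mex{0} = 1
G(2) = mex{1} = 0
G(3) = mex{0,0} = 1
G(4) = mex{1,1} = 0
G(5) = mex{0,0,0} = 1
G(6) = mex{1,1,1,0} = 2
G(7) = mex{2,0,0,1} = 3
G(8) = mex{3,1,1,0} = 2
G(9) = mex{2,2,0,1} = 3
G(10) = mex{3,3,1,0,0} = 2
G(11) = mex{2,2,2,1,1} = 0
G(12) = mex{0,3,3,2,0} = 1
G(13) = mex{1,2,2,3,1} = 0
G(14) = mex{0,0,3,2,0} = 1
G(15) = mex{1,1,2,3,1} = 0
G(16) = mex{0,0,0,2,2} = 1
G(17) = mex{1,1,1,0,3} = 2
P-positions are exactly the n with G(n) = 0.

0, 2, 4, 11, 13, 15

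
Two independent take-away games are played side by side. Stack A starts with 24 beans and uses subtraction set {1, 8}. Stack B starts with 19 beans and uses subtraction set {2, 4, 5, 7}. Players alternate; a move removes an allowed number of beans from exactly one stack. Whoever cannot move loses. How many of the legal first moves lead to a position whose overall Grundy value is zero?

Stack A, S = {1, 8}:
G(0) = 0
G(1) = mex{0} = 1
G(2) = mex{1} = 0
G(3) = mex{0} = 1
G(4) = mex{1} = 0
G(5) = mex{0} = 1
G(6) = mex{1} = 0
G(7) = mex{0} = 1
G(8) = mex{1,0} = 2
G(9) = mex{2,1} = 0
G(10) = mex{0,0} = 1
G(11) = mex{1,1} = 0
G(12) = mex{0,0} = 1
G(13) = mex{1,1} = 0
G(14) = mex{0,0} = 1
G(15) = mex{1,1} = 0
G(16) = mex{0,2} = 1
G(17) = mex{1,0} = 2
G(18) = mex{2,1} = 0
G(19) = mex{0,0} = 1
G(20) = mex{1,1} = 0
G(21) = mex{0,0} = 1
G(22) = mex{1,1} = 0
G(23) = mex{0,0} = 1
G(24) = mex{1,1} = 0
G_A(24) = 0.
Stack B, S = {2, 4, 5, 7}:
n :  0  1  2  3  4  5  6  7  8  9 10 11 12 13 14 15 16 17 18 19
G :  0  0  1  1  2  2  3  3  4  0  0  1  1  2  2  3  3  4  0  0
G_B(19) = 0.
Combined Grundy value = 0 ⊕ 0 = 0.
A winning move leaves total XOR = 0, i.e. changes one component's Grundy value g to g ⊕ X where X is the current total.
Stack A: target g' = 0⊕0 = 0, but every legal move changes the Grundy value (mex property), so 0 moves.
Stack B: target g' = 0⊕0 = 0, but every legal move changes the Grundy value (mex property), so 0 moves.

0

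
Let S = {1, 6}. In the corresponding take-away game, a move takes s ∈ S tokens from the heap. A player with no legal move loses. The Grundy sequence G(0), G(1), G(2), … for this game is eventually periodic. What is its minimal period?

G(0) = 0
G(1) = mex{0} = 1
G(2) = mex{1} = 0
G(3) = mex{0} = 1
G(4) = mex{1} = 0
G(5) = mex{0} = 1
G(6) = mex{1,0} = 2
G(7) = mex{2,1} = 0
G(8) = mex{0,0} = 1
G(9) = mex{1,1} = 0
G(10) = mex{0,0} = 1
G(11) = mex{1,1} = 0
G(12) = mex{0,2} = 1
G(13) = mex{1,0} = 2
G(14) = mex{2,1} = 0
G(15) = mex{0,0} = 1
G(n+7) = G(n) holds for n = 0,…,5 (a full window of length max(S) = 6), so the sequence is purely periodic with period 7.

7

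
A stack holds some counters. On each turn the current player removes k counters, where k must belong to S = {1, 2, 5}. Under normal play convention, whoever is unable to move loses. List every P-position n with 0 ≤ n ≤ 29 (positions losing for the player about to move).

G(0) = 0
G(1) = mex{0} = 1
G(2) = mex{1,0} = 2
G(3) = mex{2,1} = 0
G(4) = mex{0,2} = 1
G(5) = mex{1,0,0} = 2
G(6) = mex{2,1,1} = 0
G(7) = mex{0,2,2} = 1
G(8) = mex{1,0,0} = 2
G(9) = mex{2,1,1} = 0
G(10) = mex{0,2,2} = 1
G(11) = mex{1,0,0} = 2
G(12) = mex{2,1,1} = 0
G(13) = mex{0,2,2} = 1
G(14) = mex{1,0,0} = 2
G(15) = mex{2,1,1} = 0
G(16) = mex{0,2,2} = 1
G(17) = mex{1,0,0} = 2
G(18) = mex{2,1,1} = 0
G(19) = mex{0,2,2} = 1
G(20) = mex{1,0,0} = 2
G(21) = mex{2,1,1} = 0
G(22) = mex{0,2,2} = 1
G(23) = mex{1,0,0} = 2
G(24) = mex{2,1,1} = 0
G(25) = mex{0,2,2} = 1
G(26) = mex{1,0,0} = 2
G(27) = mex{2,1,1} = 0
G(28) = mex{0,2,2} = 1
G(29) = mex{1,0,0} = 2
P-positions are exactly the n with G(n) = 0.

0, 3, 6, 9, 12, 15, 18, 21, 24, 27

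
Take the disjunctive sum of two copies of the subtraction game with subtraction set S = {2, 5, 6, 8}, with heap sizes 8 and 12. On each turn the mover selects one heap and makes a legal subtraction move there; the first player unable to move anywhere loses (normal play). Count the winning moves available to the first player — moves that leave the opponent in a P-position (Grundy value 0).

All heaps use S = {2, 5, 6, 8}:
G(0) = 0
G(1) = mex{} = 0
G(2) = mex{0} = 1
G(3) = mex{0} = 1
G(4) = mex{1} = 0
G(5) = mex{1,0} = 2
G(6) = mex{0,0,0} = 1
G(7) = mex{2,1,0} = 3
G(8) = mex{1,1,1,0} = 2
G(9) = mex{3,0,1,0} = 2
G(10) = mex{2,2,0,1} = 3
G(11) = mex{2,1,2,1} = 0
G(12) = mex{3,3,1,0} = 2
Heap A: G(8) = 2.
Heap B: G(12) = 2.
Combined Grundy value = 2 ⊕ 2 = 0.
A winning move leaves total XOR = 0, i.e. changes one component's Grundy value g to g ⊕ X where X is the current total.
Heap A: target g' = 2⊕0 = 2, but every legal move changes the Grundy value (mex property), so 0 moves.
Heap B: target g' = 2⊕0 = 2, but every legal move changes the Grundy value (mex property), so 0 moves.

0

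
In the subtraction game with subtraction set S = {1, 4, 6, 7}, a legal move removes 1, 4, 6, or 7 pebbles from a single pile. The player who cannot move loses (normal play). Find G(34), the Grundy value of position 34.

G(0) = 0
G(1) = mex{0} = 1
G(2) = mex{1} = 0
G(3) = mex{0} = 1
G(4) = mex{1,0} = 2
G(5) = mex{2,1} = 0
G(6) = mex{0,0,0} = 1
G(7) = mex{1,1,1,0} = 2
G(8) = mex{2,2,0,1} = 3
G(9) = mex{3,0,1,0} = 2
G(10) = mex{2,1,2,1} = 0
G(11) = mex{0,2,0,2} = 1
G(12) = mex{1,3,1,0} = 2
G(13) = mex{2,2,2,1} = 0
G(14) = mex{0,0,3,2} = 1
G(15) = mex{1,1,2,3} = 0
G(16) = mex{0,2,0,2} = 1
G(17) = mex{1,0,1,0} = 2
G(18) = mex{2,1,2,1} = 0
G(19) = mex{0,0,0,2} = 1
G(20) = mex{1,1,1,0} = 2
G(21) = mex{2,2,0,1} = 3
G(22) = mex{3,0,1,0} = 2
G(23) = mex{2,1,2,1} = 0
G(24) = mex{0,2,0,2} = 1
G(25) = mex{1,3,1,0} = 2
G(26) = mex{2,2,2,1} = 0
G(27) = mex{0,0,3,2} = 1
G(28) = mex{1,1,2,3} = 0
G(29) = mex{0,2,0,2} = 1
G(30) = mex{1,0,1,0} = 2
G(31) = mex{2,1,2,1} = 0
G(32) = mex{0,0,0,2} = 1
G(33) = mex{1,1,1,0} = 2
G(34) = mex{2,2,0,1} = 3

3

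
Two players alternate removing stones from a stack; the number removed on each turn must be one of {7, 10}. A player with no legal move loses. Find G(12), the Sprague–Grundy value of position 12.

1

n :  0  1  2  3  4  5  6  7  8  9 10 11 12
G :  0  0  0  0  0  0  0  1  1  1  1  1  1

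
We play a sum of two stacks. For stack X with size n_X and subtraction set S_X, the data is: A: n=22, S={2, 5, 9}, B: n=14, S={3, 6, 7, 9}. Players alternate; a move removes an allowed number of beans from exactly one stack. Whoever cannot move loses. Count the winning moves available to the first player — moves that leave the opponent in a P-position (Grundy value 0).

Stack A, S = {2, 5, 9}:
G(0) = 0
G(1) = mex{} = 0
G(2) = mex{0} = 1
G(3) = mex{0} = 1
G(4) = mex{1} = 0
G(5) = mex{1,0} = 2
G(6) = mex{0,0} = 1
G(7) = mex{2,1} = 0
G(8) = mex{1,1} = 0
G(9) = mex{0,0,0} = 1
G(10) = mex{0,2,0} = 1
G(11) = mex{1,1,1} = 0
G(12) = mex{1,0,1} = 2
G(13) = mex{0,0,0} = 1
G(14) = mex{2,1,2} = 0
G(15) = mex{1,1,1} = 0
G(16) = mex{0,0,0} = 1
G(17) = mex{0,2,0} = 1
G(18) = mex{1,1,1} = 0
G(19) = mex{1,0,1} = 2
G(20) = mex{0,0,0} = 1
G(21) = mex{2,1,2} = 0
G(22) = mex{1,1,1} = 0
G_A(22) = 0.
Stack B, S = {3, 6, 7, 9}:
n :  0  1  2  3  4  5  6  7  8  9 10 11 12 13 14
G :  0  0  0  1  1  1  2  2  2  3  3  3  0  0  0
G_B(14) = 0.
Combined Grundy value = 0 ⊕ 0 = 0.
A winning move leaves total XOR = 0, i.e. changes one component's Grundy value g to g ⊕ X where X is the current total.
Stack A: target g' = 0⊕0 = 0, but every legal move changes the Grundy value (mex property), so 0 moves.
Stack B: target g' = 0⊕0 = 0, but every legal move changes the Grundy value (mex property), so 0 moves.

0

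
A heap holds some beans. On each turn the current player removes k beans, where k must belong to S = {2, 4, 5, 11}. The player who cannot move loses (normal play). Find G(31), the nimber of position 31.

1

n :  0  1  2  3  4  5  6  7  8  9 10 11 12 13 14 15 16 17 18 19 20 21 22 23 24 25 26 27 28 29 30 31
G :  0  0  1  1  2  2  3  0  0  1  1  2  2  3  0  0  1  1  2  2  3  0  0  1  1  2  2  3  0  0  1  1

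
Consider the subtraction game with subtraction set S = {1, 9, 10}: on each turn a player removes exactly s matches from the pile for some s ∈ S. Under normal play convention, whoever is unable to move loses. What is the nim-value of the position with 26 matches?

n :  0  1  2  3  4  5  6  7  8  9 10 11 12 13 14 15 16 17 18 19 20 21 22 23 24 25 26
G :  0  1  0  1  0  1  0  1  0  1  2  3  2  3  2  3  2  3  2  0  1  0  1  0  1  0  1

1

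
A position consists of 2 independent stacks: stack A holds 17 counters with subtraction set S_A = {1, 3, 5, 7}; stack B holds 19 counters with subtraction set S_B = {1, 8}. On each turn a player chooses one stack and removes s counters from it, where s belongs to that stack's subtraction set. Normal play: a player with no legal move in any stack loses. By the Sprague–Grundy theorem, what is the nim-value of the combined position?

0

Stack A, S = {1, 3, 5, 7}:
G(0) = 0
G(1) = mex{0} = 1
G(2) = mex{1} = 0
G(3) = mex{0,0} = 1
G(4) = mex{1,1} = 0
G(5) = mex{0,0,0} = 1
G(6) = mex{1,1,1} = 0
G(7) = mex{0,0,0,0} = 1
G(8) = mex{1,1,1,1} = 0
G(9) = mex{0,0,0,0} = 1
G(10) = mex{1,1,1,1} = 0
G(11) = mex{0,0,0,0} = 1
G(12) = mex{1,1,1,1} = 0
G(13) = mex{0,0,0,0} = 1
G(14) = mex{1,1,1,1} = 0
G(15) = mex{0,0,0,0} = 1
G(16) = mex{1,1,1,1} = 0
G(17) = mex{0,0,0,0} = 1
G_A(17) = 1.
Stack B, S = {1, 8}:
n :  0  1  2  3  4  5  6  7  8  9 10 11 12 13 14 15 16 17 18 19
G :  0  1  0  1  0  1  0  1  2  0  1  0  1  0  1  0  1  2  0  1
G_B(19) = 1.
Combined Grundy value = 1 ⊕ 1 = 0.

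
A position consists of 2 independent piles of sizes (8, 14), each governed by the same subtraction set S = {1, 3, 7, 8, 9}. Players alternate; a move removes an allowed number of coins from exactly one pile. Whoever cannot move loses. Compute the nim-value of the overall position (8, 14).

0

All piles use S = {1, 3, 7, 8, 9}:
G(0) = 0
G(1) = mex{0} = 1
G(2) = mex{1} = 0
G(3) = mex{0,0} = 1
G(4) = mex{1,1} = 0
G(5) = mex{0,0} = 1
G(6) = mex{1,1} = 0
G(7) = mex{0,0,0} = 1
G(8) = mex{1,1,1,0} = 2
G(9) = mex{2,0,0,1,0} = 3
G(10) = mex{3,1,1,0,1} = 2
G(11) = mex{2,2,0,1,0} = 3
G(12) = mex{3,3,1,0,1} = 2
G(13) = mex{2,2,0,1,0} = 3
G(14) = mex{3,3,1,0,1} = 2
Pile A: G(8) = 2.
Pile B: G(14) = 2.
Combined Grundy value = 2 ⊕ 2 = 0.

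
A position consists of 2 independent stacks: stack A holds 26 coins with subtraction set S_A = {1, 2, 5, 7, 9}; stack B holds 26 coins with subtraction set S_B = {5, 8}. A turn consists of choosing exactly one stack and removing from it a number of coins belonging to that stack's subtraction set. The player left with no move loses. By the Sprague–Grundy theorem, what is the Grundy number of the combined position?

Stack A, S = {1, 2, 5, 7, 9}:
G(0) = 0
G(1) = mex{0} = 1
G(2) = mex{1,0} = 2
G(3) = mex{2,1} = 0
G(4) = mex{0,2} = 1
G(5) = mex{1,0,0} = 2
G(6) = mex{2,1,1} = 0
G(7) = mex{0,2,2,0} = 1
G(8) = mex{1,0,0,1} = 2
G(9) = mex{2,1,1,2,0} = 3
G(10) = mex{3,2,2,0,1} = 4
G(11) = mex{4,3,0,1,2} = 5
G(12) = mex{5,4,1,2,0} = 3
G(13) = mex{3,5,2,0,1} = 4
G(14) = mex{4,3,3,1,2} = 0
G(15) = mex{0,4,4,2,0} = 1
G(16) = mex{1,0,5,3,1} = 2
G(17) = mex{2,1,3,4,2} = 0
G(18) = mex{0,2,4,5,3} = 1
G(19) = mex{1,0,0,3,4} = 2
G(20) = mex{2,1,1,4,5} = 0
G(21) = mex{0,2,2,0,3} = 1
G(22) = mex{1,0,0,1,4} = 2
G(23) = mex{2,1,1,2,0} = 3
G(24) = mex{3,2,2,0,1} = 4
G(25) = mex{4,3,0,1,2} = 5
G(26) = mex{5,4,1,2,0} = 3
G_A(26) = 3.
Stack B, S = {5, 8}:
n :  0  1  2  3  4  5  6  7  8  9 10 11 12 13 14 15 16 17 18 19 20 21 22 23 24 25 26
G :  0  0  0  0  0  1  1  1  1  1  2  2  2  0  0  0  0  0  1  1  1  1  1  2  2  2  0
G_B(26) = 0.
Combined Grundy value = 3 ⊕ 0 = 3.

3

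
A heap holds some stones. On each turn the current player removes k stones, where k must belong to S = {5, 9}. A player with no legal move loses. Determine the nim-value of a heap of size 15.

G(0) = 0
G(1) = mex{} = 0
G(2) = mex{} = 0
G(3) = mex{} = 0
G(4) = mex{} = 0
G(5) = mex{0} = 1
G(6) = mex{0} = 1
G(7) = mex{0} = 1
G(8) = mex{0} = 1
G(9) = mex{0,0} = 1
G(10) = mex{1,0} = 2
G(11) = mex{1,0} = 2
G(12) = mex{1,0} = 2
G(13) = mex{1,0} = 2
G(14) = mex{1,1} = 0
G(15) = mex{2,1} = 0

0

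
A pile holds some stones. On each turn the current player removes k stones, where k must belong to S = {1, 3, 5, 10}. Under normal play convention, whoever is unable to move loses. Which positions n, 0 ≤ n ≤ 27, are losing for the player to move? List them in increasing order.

0, 2, 4, 6, 8, 15, 17, 19, 21, 23

n :  0  1  2  3  4  5  6  7  8  9 10 11 12 13 14 15 16 17 18 19 20 21 22 23 24 25 26 27
G :  0  1  0  1  0  1  0  1  0  1  2  3  2  3  2  0  1  0  1  0  1  0  1  0  1  2  3  2
P-positions are exactly the n with G(n) = 0.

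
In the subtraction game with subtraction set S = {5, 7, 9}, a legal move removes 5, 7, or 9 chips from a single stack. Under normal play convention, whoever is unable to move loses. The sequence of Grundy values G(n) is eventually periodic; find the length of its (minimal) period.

G(0) = 0
G(1) = mex{} = 0
G(2) = mex{} = 0
G(3) = mex{} = 0
G(4) = mex{} = 0
G(5) = mex{0} = 1
G(6) = mex{0} = 1
G(7) = mex{0,0} = 1
G(8) = mex{0,0} = 1
G(9) = mex{0,0,0} = 1
G(10) = mex{1,0,0} = 2
G(11) = mex{1,0,0} = 2
G(12) = mex{1,1,0} = 2
G(13) = mex{1,1,0} = 2
G(14) = mex{1,1,1} = 0
G(15) = mex{2,1,1} = 0
G(16) = mex{2,1,1} = 0
G(17) = mex{2,2,1} = 0
G(18) = mex{2,2,1} = 0
G(19) = mex{0,2,2} = 1
G(20) = mex{0,2,2} = 1
G(21) = mex{0,0,2} = 1
G(22) = mex{0,0,2} = 1
G(23) = mex{0,0,0} = 1
G(24) = mex{1,0,0} = 2
G(25) = mex{1,0,0} = 2
G(26) = mex{1,1,0} = 2
G(27) = mex{1,1,0} = 2
G(28) = mex{1,1,1} = 0
G(29) = mex{2,1,1} = 0
G(n+14) = G(n) holds for n = 0,…,8 (a full window of length max(S) = 9), so the sequence is purely periodic with period 14.

14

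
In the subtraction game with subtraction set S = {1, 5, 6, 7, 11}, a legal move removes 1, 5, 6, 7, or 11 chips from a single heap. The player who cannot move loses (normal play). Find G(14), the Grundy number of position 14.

0

G(0) = 0
G(1) = mex{0} = 1
G(2) = mex{1} = 0
G(3) = mex{0} = 1
G(4) = mex{1} = 0
G(5) = mex{0,0} = 1
G(6) = mex{1,1,0} = 2
G(7) = mex{2,0,1,0} = 3
G(8) = mex{3,1,0,1} = 2
G(9) = mex{2,0,1,0} = 3
G(10) = mex{3,1,0,1} = 2
G(11) = mex{2,2,1,0,0} = 3
G(12) = mex{3,3,2,1,1} = 0
G(13) = mex{0,2,3,2,0} = 1
G(14) = mex{1,3,2,3,1} = 0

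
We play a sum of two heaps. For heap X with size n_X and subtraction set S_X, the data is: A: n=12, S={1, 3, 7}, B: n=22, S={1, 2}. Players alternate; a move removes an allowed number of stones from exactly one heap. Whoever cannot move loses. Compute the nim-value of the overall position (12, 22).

Heap A, S = {1, 3, 7}:
n :  0  1  2  3  4  5  6  7  8  9 10 11 12
G :  0  1  0  1  0  1  0  1  0  1  0  1  0
G_A(12) = 0.
Heap B, S = {1, 2}:
G(0) = 0
G(1) = mex{0} = 1
G(2) = mex{1,0} = 2
G(3) = mex{2,1} = 0
G(4) = mex{0,2} = 1
G(5) = mex{1,0} = 2
G(6) = mex{2,1} = 0
G(7) = mex{0,2} = 1
G(8) = mex{1,0} = 2
G(9) = mex{2,1} = 0
G(10) = mex{0,2} = 1
G(11) = mex{1,0} = 2
G(12) = mex{2,1} = 0
G(13) = mex{0,2} = 1
G(14) = mex{1,0} = 2
G(15) = mex{2,1} = 0
G(16) = mex{0,2} = 1
G(17) = mex{1,0} = 2
G(18) = mex{2,1} = 0
G(19) = mex{0,2} = 1
G(20) = mex{1,0} = 2
G(21) = mex{2,1} = 0
G(22) = mex{0,2} = 1
G_B(22) = 1.
Combined Grundy value = 0 ⊕ 1 = 1.

1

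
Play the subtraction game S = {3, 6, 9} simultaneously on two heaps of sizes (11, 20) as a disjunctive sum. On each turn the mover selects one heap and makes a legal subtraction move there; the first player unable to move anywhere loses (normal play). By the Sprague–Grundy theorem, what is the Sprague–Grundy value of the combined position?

1

All heaps use S = {3, 6, 9}:
n :  0  1  2  3  4  5  6  7  8  9 10 11 12 13 14 15 16 17 18 19 20
G :  0  0  0  1  1  1  2  2  2  3  3  3  0  0  0  1  1  1  2  2  2
Heap A: G(11) = 3.
Heap B: G(20) = 2.
Combined Grundy value = 3 ⊕ 2 = 1.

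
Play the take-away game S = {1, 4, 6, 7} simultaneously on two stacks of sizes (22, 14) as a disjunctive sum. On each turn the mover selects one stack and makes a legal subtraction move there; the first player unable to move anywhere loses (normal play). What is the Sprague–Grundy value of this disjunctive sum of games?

All stacks use S = {1, 4, 6, 7}:
n :  0  1  2  3  4  5  6  7  8  9 10 11 12 13 14 15 16 17 18 19 20 21 22
G :  0  1  0  1  2  0  1  2  3  2  0  1  2  0  1  0  1  2  0  1  2  3  2
Stack A: G(22) = 2.
Stack B: G(14) = 1.
Combined Grundy value = 2 ⊕ 1 = 3.

3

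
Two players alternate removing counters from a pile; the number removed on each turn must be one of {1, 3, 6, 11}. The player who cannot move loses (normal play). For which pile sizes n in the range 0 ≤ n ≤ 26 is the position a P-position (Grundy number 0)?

0, 2, 4, 9, 14, 16, 18, 23

G(0) = 0
G(1) = mex{0} = 1
G(2) = mex{1} = 0
G(3) = mex{0,0} = 1
G(4) = mex{1,1} = 0
G(5) = mex{0,0} = 1
G(6) = mex{1,1,0} = 2
G(7) = mex{2,0,1} = 3
G(8) = mex{3,1,0} = 2
G(9) = mex{2,2,1} = 0
G(10) = mex{0,3,0} = 1
G(11) = mex{1,2,1,0} = 3
G(12) = mex{3,0,2,1} = 4
G(13) = mex{4,1,3,0} = 2
G(14) = mex{2,3,2,1} = 0
G(15) = mex{0,4,0,0} = 1
G(16) = mex{1,2,1,1} = 0
G(17) = mex{0,0,3,2} = 1
G(18) = mex{1,1,4,3} = 0
G(19) = mex{0,0,2,2} = 1
G(20) = mex{1,1,0,0} = 2
G(21) = mex{2,0,1,1} = 3
G(22) = mex{3,1,0,3} = 2
G(23) = mex{2,2,1,4} = 0
G(24) = mex{0,3,0,2} = 1
G(25) = mex{1,2,1,0} = 3
G(26) = mex{3,0,2,1} = 4
P-positions are exactly the n with G(n) = 0.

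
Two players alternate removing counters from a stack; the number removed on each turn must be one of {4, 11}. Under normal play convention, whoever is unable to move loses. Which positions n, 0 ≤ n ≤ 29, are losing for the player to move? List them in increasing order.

G(0) = 0
G(1) = mex{} = 0
G(2) = mex{} = 0
G(3) = mex{} = 0
G(4) = mex{0} = 1
G(5) = mex{0} = 1
G(6) = mex{0} = 1
G(7) = mex{0} = 1
G(8) = mex{1} = 0
G(9) = mex{1} = 0
G(10) = mex{1} = 0
G(11) = mex{1,0} = 2
G(12) = mex{0,0} = 1
G(13) = mex{0,0} = 1
G(14) = mex{0,0} = 1
G(15) = mex{2,1} = 0
G(16) = mex{1,1} = 0
G(17) = mex{1,1} = 0
G(18) = mex{1,1} = 0
G(19) = mex{0,0} = 1
G(20) = mex{0,0} = 1
G(21) = mex{0,0} = 1
G(22) = mex{0,2} = 1
G(23) = mex{1,1} = 0
G(24) = mex{1,1} = 0
G(25) = mex{1,1} = 0
G(26) = mex{1,0} = 2
G(27) = mex{0,0} = 1
G(28) = mex{0,0} = 1
G(29) = mex{0,0} = 1
P-positions are exactly the n with G(n) = 0.

0, 1, 2, 3, 8, 9, 10, 15, 16, 17, 18, 23, 24, 25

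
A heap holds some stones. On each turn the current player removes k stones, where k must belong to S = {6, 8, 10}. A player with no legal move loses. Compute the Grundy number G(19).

0

G(0) = 0
G(1) = mex{} = 0
G(2) = mex{} = 0
G(3) = mex{} = 0
G(4) = mex{} = 0
G(5) = mex{} = 0
G(6) = mex{0} = 1
G(7) = mex{0} = 1
G(8) = mex{0,0} = 1
G(9) = mex{0,0} = 1
G(10) = mex{0,0,0} = 1
G(11) = mex{0,0,0} = 1
G(12) = mex{1,0,0} = 2
G(13) = mex{1,0,0} = 2
G(14) = mex{1,1,0} = 2
G(15) = mex{1,1,0} = 2
G(16) = mex{1,1,1} = 0
G(17) = mex{1,1,1} = 0
G(18) = mex{2,1,1} = 0
G(19) = mex{2,1,1} = 0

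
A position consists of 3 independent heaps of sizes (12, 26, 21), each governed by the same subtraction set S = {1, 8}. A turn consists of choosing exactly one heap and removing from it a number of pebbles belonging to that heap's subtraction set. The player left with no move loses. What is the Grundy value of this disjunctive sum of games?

2

All heaps use S = {1, 8}:
G(0) = 0
G(1) = mex{0} = 1
G(2) = mex{1} = 0
G(3) = mex{0} = 1
G(4) = mex{1} = 0
G(5) = mex{0} = 1
G(6) = mex{1} = 0
G(7) = mex{0} = 1
G(8) = mex{1,0} = 2
G(9) = mex{2,1} = 0
G(10) = mex{0,0} = 1
G(11) = mex{1,1} = 0
G(12) = mex{0,0} = 1
G(13) = mex{1,1} = 0
G(14) = mex{0,0} = 1
G(15) = mex{1,1} = 0
G(16) = mex{0,2} = 1
G(17) = mex{1,0} = 2
G(18) = mex{2,1} = 0
G(19) = mex{0,0} = 1
G(20) = mex{1,1} = 0
G(21) = mex{0,0} = 1
G(22) = mex{1,1} = 0
G(23) = mex{0,0} = 1
G(24) = mex{1,1} = 0
G(25) = mex{0,2} = 1
G(26) = mex{1,0} = 2
Heap A: G(12) = 1.
Heap B: G(26) = 2.
Heap C: G(21) = 1.
Combined Grundy value = 1 ⊕ 2 ⊕ 1 = 2.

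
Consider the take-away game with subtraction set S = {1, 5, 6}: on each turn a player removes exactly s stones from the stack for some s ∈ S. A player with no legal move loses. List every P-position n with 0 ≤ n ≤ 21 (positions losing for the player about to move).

G(0) = 0
G(1) = mex{0} = 1
G(2) = mex{1} = 0
G(3) = mex{0} = 1
G(4) = mex{1} = 0
G(5) = mex{0,0} = 1
G(6) = mex{1,1,0} = 2
G(7) = mex{2,0,1} = 3
G(8) = mex{3,1,0} = 2
G(9) = mex{2,0,1} = 3
G(10) = mex{3,1,0} = 2
G(11) = mex{2,2,1} = 0
G(12) = mex{0,3,2} = 1
G(13) = mex{1,2,3} = 0
G(14) = mex{0,3,2} = 1
G(15) = mex{1,2,3} = 0
G(16) = mex{0,0,2} = 1
G(17) = mex{1,1,0} = 2
G(18) = mex{2,0,1} = 3
G(19) = mex{3,1,0} = 2
G(20) = mex{2,0,1} = 3
G(21) = mex{3,1,0} = 2
P-positions are exactly the n with G(n) = 0.

0, 2, 4, 11, 13, 15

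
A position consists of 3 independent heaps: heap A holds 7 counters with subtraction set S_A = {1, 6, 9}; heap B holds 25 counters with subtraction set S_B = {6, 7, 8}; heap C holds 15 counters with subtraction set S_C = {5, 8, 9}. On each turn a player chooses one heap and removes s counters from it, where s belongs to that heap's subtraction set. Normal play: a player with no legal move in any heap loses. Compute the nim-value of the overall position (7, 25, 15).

1

Heap A, S = {1, 6, 9}:
n : 0 1 2 3 4 5 6 7
G : 0 1 0 1 0 1 2 0
G_A(7) = 0.
Heap B, S = {6, 7, 8}:
n :  0  1  2  3  4  5  6  7  8  9 10 11 12 13 14 15 16 17 18 19 20 21 22 23 24 25
G :  0  0  0  0  0  0  1  1  1  1  1  1  2  2  0  0  0  0  0  0  1  1  1  1  1  1
G_B(25) = 1.
Heap C, S = {5, 8, 9}:
n :  0  1  2  3  4  5  6  7  8  9 10 11 12 13 14 15
G :  0  0  0  0  0  1  1  1  1  1  2  2  2  2  0  0
G_C(15) = 0.
Combined Grundy value = 0 ⊕ 1 ⊕ 0 = 1.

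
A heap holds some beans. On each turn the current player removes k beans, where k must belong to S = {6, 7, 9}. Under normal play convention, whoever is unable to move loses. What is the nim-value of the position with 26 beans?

1

n :  0  1  2  3  4  5  6  7  8  9 10 11 12 13 14 15 16 17 18 19 20 21 22 23 24 25 26
G :  0  0  0  0  0  0  1  1  1  1  1  1  2  2  2  0  0  0  0  0  0  1  1  1  1  1  1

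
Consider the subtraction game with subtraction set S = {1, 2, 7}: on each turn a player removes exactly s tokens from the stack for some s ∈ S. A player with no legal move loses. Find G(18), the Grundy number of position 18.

n :  0  1  2  3  4  5  6  7  8  9 10 11 12 13 14 15 16 17 18
G :  0  1  2  0  1  2  0  1  2  0  1  2  0  1  2  0  1  2  0

0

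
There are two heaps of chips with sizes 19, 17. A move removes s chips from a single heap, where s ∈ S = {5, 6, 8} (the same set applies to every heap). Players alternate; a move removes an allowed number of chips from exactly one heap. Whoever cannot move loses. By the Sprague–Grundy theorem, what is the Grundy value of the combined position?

All heaps use S = {5, 6, 8}:
G(0) = 0
G(1) = mex{} = 0
G(2) = mex{} = 0
G(3) = mex{} = 0
G(4) = mex{} = 0
G(5) = mex{0} = 1
G(6) = mex{0,0} = 1
G(7) = mex{0,0} = 1
G(8) = mex{0,0,0} = 1
G(9) = mex{0,0,0} = 1
G(10) = mex{1,0,0} = 2
G(11) = mex{1,1,0} = 2
G(12) = mex{1,1,0} = 2
G(13) = mex{1,1,1} = 0
G(14) = mex{1,1,1} = 0
G(15) = mex{2,1,1} = 0
G(16) = mex{2,2,1} = 0
G(17) = mex{2,2,1} = 0
G(18) = mex{0,2,2} = 1
G(19) = mex{0,0,2} = 1
Heap A: G(19) = 1.
Heap B: G(17) = 0.
Combined Grundy value = 1 ⊕ 0 = 1.

1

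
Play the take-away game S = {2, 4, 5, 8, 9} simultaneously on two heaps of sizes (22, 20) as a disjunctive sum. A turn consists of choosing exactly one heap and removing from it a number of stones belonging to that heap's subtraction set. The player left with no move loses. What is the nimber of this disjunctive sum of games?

1

All heaps use S = {2, 4, 5, 8, 9}:
G(0) = 0
G(1) = mex{} = 0
G(2) = mex{0} = 1
G(3) = mex{0} = 1
G(4) = mex{1,0} = 2
G(5) = mex{1,0,0} = 2
G(6) = mex{2,1,0} = 3
G(7) = mex{2,1,1} = 0
G(8) = mex{3,2,1,0} = 4
G(9) = mex{0,2,2,0,0} = 1
G(10) = mex{4,3,2,1,0} = 5
G(11) = mex{1,0,3,1,1} = 2
G(12) = mex{5,4,0,2,1} = 3
G(13) = mex{2,1,4,2,2} = 0
G(14) = mex{3,5,1,3,2} = 0
G(15) = mex{0,2,5,0,3} = 1
G(16) = mex{0,3,2,4,0} = 1
G(17) = mex{1,0,3,1,4} = 2
G(18) = mex{1,0,0,5,1} = 2
G(19) = mex{2,1,0,2,5} = 3
G(20) = mex{2,1,1,3,2} = 0
G(21) = mex{3,2,1,0,3} = 4
G(22) = mex{0,2,2,0,0} = 1
Heap A: G(22) = 1.
Heap B: G(20) = 0.
Combined Grundy value = 1 ⊕ 0 = 1.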